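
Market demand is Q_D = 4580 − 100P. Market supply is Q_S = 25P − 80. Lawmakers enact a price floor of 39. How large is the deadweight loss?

In inverse form: demand P = 45.8 − 0.01Q, supply P = 3.2 + 0.04Q.
Competitive equilibrium: 45.8 − 0.01Q = 3.2 + 0.04Q → Q* = 852, P* = 37.28.
At the floor P = 39, quantity demanded = (45.8 − 39)/0.01 = 680.
Sellers' marginal cost at Q' = 680: 3.2 + 0.04·680 = 30.4.
ΔQ = 852 − 680 = 172; wedge = 39 − 30.4 = 8.6.
DWL = ½ × 172 × 8.6 = 739.60.

739.60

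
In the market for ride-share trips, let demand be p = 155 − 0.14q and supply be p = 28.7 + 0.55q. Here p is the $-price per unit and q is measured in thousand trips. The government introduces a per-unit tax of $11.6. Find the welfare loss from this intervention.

Competitive equilibrium: 155 − 0.14q = 28.7 + 0.55q → q* = 183.0435, p* = 129.3739.
With the tax, the buyer price exceeds the seller price by 11.6: (155 − 0.14q) − (28.7 + 0.55q) = 11.6 → q' = 166.2319.
Δq = 183.0435 − 166.2319 = 16.8116; the wedge equals the tax, 11.6.
DWL = ½ × 16.8116 × 11.6 = $97.51 thousand.

$97.51 thousand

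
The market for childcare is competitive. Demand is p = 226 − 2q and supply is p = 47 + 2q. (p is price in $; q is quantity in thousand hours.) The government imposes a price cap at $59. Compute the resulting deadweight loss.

Competitive equilibrium: 226 − 2q = 47 + 2q → q* = 44.75, p* = 136.5.
At the ceiling p = 59, quantity supplied = (59 − 47)/2 = 6.
Willingness to pay at q' = 6: 226 − 2·6 = 214.
Δq = 44.75 − 6 = 38.75; wedge = 214 − 59 = 155.
DWL = ½ × 38.75 × 155 = $3003.125 thousand.

$3003.125 thousand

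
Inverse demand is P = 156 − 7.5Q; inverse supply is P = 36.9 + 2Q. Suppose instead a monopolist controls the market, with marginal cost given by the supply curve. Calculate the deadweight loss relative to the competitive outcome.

145.31

Competitive equilibrium: 156 − 7.5Q = 36.9 + 2Q → Q* = 12.5368, P* = 61.9737.
Marginal revenue: MR = 156 − 15Q. Set MR = MC: 156 − 15Q = 36.9 + 2Q → Q_m = 7.0059.
Price P_m = 156 − 7.5·7.0059 = 103.4558; MC(Q_m) = 36.9 + 2·7.0059 = 50.9118.
Competitive Q* = 12.5368, so ΔQ = 5.5309; wedge = 103.4558 − 50.9118 = 52.544.
DWL = ½ × 5.5309 × 52.544 = 145.31.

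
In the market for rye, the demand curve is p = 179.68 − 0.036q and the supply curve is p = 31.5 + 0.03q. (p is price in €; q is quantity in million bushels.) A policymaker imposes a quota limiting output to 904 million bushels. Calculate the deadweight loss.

€59356.68 million

Competitive equilibrium: 179.68 − 0.036q = 31.5 + 0.03q → q* = 2245.1515, p* = 98.8545.
At q = 904: demand price = 179.68 − 0.036·904 = 147.136; supply price = 31.5 + 0.03·904 = 58.62.
Δq = 2245.1515 − 904 = 1341.1515; wedge = 147.136 − 58.62 = 88.516.
Deadweight loss = ½ × 1341.1515 × 88.516 = €59356.68 million.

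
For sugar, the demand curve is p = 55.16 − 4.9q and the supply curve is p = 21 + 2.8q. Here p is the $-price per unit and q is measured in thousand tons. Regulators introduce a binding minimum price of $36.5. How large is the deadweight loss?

$1.52 thousand

Competitive equilibrium: 55.16 − 4.9q = 21 + 2.8q → q* = 4.4364, p* = 33.4218.
At the floor p = 36.5, quantity demanded = (55.16 − 36.5)/4.9 = 3.8082.
Sellers' marginal cost at q' = 3.8082: 21 + 2.8·3.8082 = 31.663.
Δq = 4.4364 − 3.8082 = 0.6282; wedge = 36.5 − 31.663 = 4.837.
Welfare loss = ½ × 0.6282 × 4.837 = $1.52 thousand.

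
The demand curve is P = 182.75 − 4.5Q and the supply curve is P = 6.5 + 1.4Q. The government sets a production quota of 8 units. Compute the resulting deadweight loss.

Competitive equilibrium: 182.75 − 4.5Q = 6.5 + 1.4Q → Q* = 29.8729, P* = 48.322.
At Q = 8: demand price = 182.75 − 4.5·8 = 146.75; supply price = 6.5 + 1.4·8 = 17.7.
ΔQ = 29.8729 − 8 = 21.8729; wedge = 146.75 − 17.7 = 129.05.
DWL = ½ × 21.8729 × 129.05 = 1411.35.

1411.35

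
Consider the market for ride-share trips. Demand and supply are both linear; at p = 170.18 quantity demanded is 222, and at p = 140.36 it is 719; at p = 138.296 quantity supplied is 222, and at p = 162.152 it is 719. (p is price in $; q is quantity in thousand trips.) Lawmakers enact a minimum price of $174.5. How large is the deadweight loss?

Demand slope = (140.36 − 170.18)/(719 − 222) = −0.06, so p = 183.5 − 0.06q.
Supply slope = (162.152 − 138.296)/(719 − 222) = 0.048, so p = 127.64 + 0.048q.
Competitive equilibrium: 183.5 − 0.06q = 127.64 + 0.048q → q* = 517.2222, p* = 152.4667.
At the floor p = 174.5, quantity demanded = (183.5 − 174.5)/0.06 = 150.
Sellers' marginal cost at q' = 150: 127.64 + 0.048·150 = 134.84.
Δq = 517.2222 − 150 = 367.2222; wedge = 174.5 − 134.84 = 39.66.
Welfare loss = ½ × 367.2222 × 39.66 = $7282.02 thousand.

$7282.02 thousand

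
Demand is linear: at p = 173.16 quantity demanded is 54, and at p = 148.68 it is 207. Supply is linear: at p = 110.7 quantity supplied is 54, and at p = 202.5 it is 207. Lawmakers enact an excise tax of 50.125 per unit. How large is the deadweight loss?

1652.97

Demand slope = (148.68 − 173.16)/(207 − 54) = −0.16, so p = 181.8 − 0.16q.
Supply slope = (202.5 − 110.7)/(207 − 54) = 0.6, so p = 78.3 + 0.6q.
Competitive equilibrium: 181.8 − 0.16q = 78.3 + 0.6q → q* = 136.1842, p* = 160.0105.
With the tax, the buyer price exceeds the seller price by 50.125: (181.8 − 0.16q) − (78.3 + 0.6q) = 50.125 → q' = 70.2303.
Δq = 136.1842 − 70.2303 = 65.9539; the wedge equals the tax, 50.125.
DWL = ½ × 65.9539 × 50.125 = 1652.97.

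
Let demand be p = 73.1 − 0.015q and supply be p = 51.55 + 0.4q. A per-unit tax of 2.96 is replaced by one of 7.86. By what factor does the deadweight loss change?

Competitive equilibrium: 73.1 − 0.015q = 51.55 + 0.4q → q* = 51.9277, p* = 72.3211.
For a per-unit tax t: Δq = t/0.415, so DWL = ½·t·(t/0.415) = t²/0.83.
At t = 2.96: DWL = 10.556. At t = 7.86: DWL = 74.433.
Ratio = (7.86/2.96)² = 7.051.

7.051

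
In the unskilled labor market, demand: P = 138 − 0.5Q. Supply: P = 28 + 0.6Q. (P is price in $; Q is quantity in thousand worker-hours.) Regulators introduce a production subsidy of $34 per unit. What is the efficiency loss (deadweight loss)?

Competitive equilibrium: 138 − 0.5Q = 28 + 0.6Q → Q* = 100, P* = 88.
The subsidy lowers effective supply by 34: P = 0.6Q − 6.
New quantity: 138 − 0.5Q = 0.6Q − 6 → Q' = 130.9091.
Overproduction ΔQ = 130.9091 − 100 = 30.9091; wedge = subsidy = 34.
Deadweight loss = ½ × 30.9091 × 34 = $525.45 thousand.

$525.45 thousand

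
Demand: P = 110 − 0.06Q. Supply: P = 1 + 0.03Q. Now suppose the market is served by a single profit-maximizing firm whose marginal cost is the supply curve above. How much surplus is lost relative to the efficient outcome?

Competitive equilibrium: 110 − 0.06Q = 1 + 0.03Q → Q* = 1211.1111, P* = 37.3333.
Marginal revenue: MR = 110 − 0.12Q. Set MR = MC: 110 − 0.12Q = 1 + 0.03Q → Q_m = 726.6667.
Price P_m = 110 − 0.06·726.6667 = 66.4; MC(Q_m) = 1 + 0.03·726.6667 = 22.8.
Competitive Q* = 1211.1111, so ΔQ = 484.4444; wedge = 66.4 − 22.8 = 43.6.
The triangle = ½ × 484.4444 × 43.6 = 10560.89.

10560.89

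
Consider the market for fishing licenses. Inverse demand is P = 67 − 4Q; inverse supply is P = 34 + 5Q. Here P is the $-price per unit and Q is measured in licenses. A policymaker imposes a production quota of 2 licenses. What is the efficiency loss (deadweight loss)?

$12.50

Competitive equilibrium: 67 − 4Q = 34 + 5Q → Q* = 3.6667, P* = 52.3333.
At Q = 2: demand price = 67 − 4·2 = 59; supply price = 34 + 5·2 = 44.
ΔQ = 3.6667 − 2 = 1.6667; wedge = 59 − 44 = 15.
Welfare loss = ½ × 1.6667 × 15 = $12.50.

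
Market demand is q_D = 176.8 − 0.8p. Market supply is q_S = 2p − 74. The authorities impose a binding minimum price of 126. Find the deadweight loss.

In inverse form: demand p = 221 − 1.25q, supply p = 37 + 0.5q.
Competitive equilibrium: 221 − 1.25q = 37 + 0.5q → q* = 105.1429, p* = 89.5714.
At the floor p = 126, quantity demanded = (221 − 126)/1.25 = 76.
Sellers' marginal cost at q' = 76: 37 + 0.5·76 = 75.
Δq = 105.1429 − 76 = 29.1429; wedge = 126 − 75 = 51.
Welfare loss = ½ × 29.1429 × 51 = 743.14.

743.14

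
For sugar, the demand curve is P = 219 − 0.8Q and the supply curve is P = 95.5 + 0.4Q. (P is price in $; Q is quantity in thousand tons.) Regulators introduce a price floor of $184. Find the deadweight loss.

$2100.42 thousand

Competitive equilibrium: 219 − 0.8Q = 95.5 + 0.4Q → Q* = 102.9167, P* = 136.6667.
At the floor P = 184, quantity demanded = (219 − 184)/0.8 = 43.75.
Sellers' marginal cost at Q' = 43.75: 95.5 + 0.4·43.75 = 113.
ΔQ = 102.9167 − 43.75 = 59.1667; wedge = 184 − 113 = 71.
Welfare loss = ½ × 59.1667 × 71 = $2100.42 thousand.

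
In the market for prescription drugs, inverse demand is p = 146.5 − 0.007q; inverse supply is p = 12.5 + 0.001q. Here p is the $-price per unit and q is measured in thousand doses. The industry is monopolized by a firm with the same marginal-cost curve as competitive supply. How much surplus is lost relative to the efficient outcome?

$244401.11 thousand

Competitive equilibrium: 146.5 − 0.007q = 12.5 + 0.001q → q* = 16750, p* = 29.25.
Marginal revenue: MR = 146.5 − 0.014q. Set MR = MC: 146.5 − 0.014q = 12.5 + 0.001q → q_m = 8933.333333.
Price p_m = 146.5 − 0.007·8933.333333 = 83.966667; MC(q_m) = 12.5 + 0.001·8933.333333 = 21.433333.
Competitive q* = 16750, so Δq = 7816.666667; wedge = 83.966667 − 21.433333 = 62.533334.
DWL = ½ × 7816.666667 × 62.533334 = $244401.11 thousand.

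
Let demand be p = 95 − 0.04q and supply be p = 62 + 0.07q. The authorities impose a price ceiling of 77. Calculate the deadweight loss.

Competitive equilibrium: 95 − 0.04q = 62 + 0.07q → q* = 300, p* = 83.
At the ceiling p = 77, quantity supplied = (77 − 62)/0.07 = 214.2857.
Willingness to pay at q' = 214.2857: 95 − 0.04·214.2857 = 86.4286.
Δq = 300 − 214.2857 = 85.7143; wedge = 86.4286 − 77 = 9.4286.
DWL = ½ × 85.7143 × 9.4286 = 404.08.

404.08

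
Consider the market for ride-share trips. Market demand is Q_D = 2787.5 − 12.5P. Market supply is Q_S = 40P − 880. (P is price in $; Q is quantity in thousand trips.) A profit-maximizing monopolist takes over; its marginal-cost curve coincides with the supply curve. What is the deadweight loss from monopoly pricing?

$35975.71 thousand

In inverse form: demand P = 223 − 0.08Q, supply P = 22 + 0.025Q.
Competitive equilibrium: 223 − 0.08Q = 22 + 0.025Q → Q* = 1914.28571, P* = 69.85714.
Marginal revenue: MR = 223 − 0.16Q. Set MR = MC: 223 − 0.16Q = 22 + 0.025Q → Q_m = 1086.48649.
Price P_m = 223 − 0.08·1086.48649 = 136.08108; MC(Q_m) = 22 + 0.025·1086.48649 = 49.16216.
Competitive Q* = 1914.28571, so ΔQ = 827.79922; wedge = 136.08108 − 49.16216 = 86.91892.
Deadweight loss = ½ × 827.79922 × 86.91892 = $35975.71 thousand.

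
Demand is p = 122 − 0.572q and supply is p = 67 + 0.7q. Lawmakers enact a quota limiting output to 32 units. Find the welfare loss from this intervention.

Competitive equilibrium: 122 − 0.572q = 67 + 0.7q → q* = 43.239, p* = 97.2673.
At q = 32: demand price = 122 − 0.572·32 = 103.696; supply price = 67 + 0.7·32 = 89.4.
Δq = 43.239 − 32 = 11.239; wedge = 103.696 − 89.4 = 14.296.
The triangle = ½ × 11.239 × 14.296 = 80.34.

80.34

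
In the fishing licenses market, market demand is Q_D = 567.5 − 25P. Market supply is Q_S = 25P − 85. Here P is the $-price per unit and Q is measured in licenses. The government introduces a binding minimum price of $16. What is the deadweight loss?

In inverse form: demand P = 22.7 − 0.04Q, supply P = 3.4 + 0.04Q.
Competitive equilibrium: 22.7 − 0.04Q = 3.4 + 0.04Q → Q* = 241.25, P* = 13.05.
At the floor P = 16, quantity demanded = (22.7 − 16)/0.04 = 167.5.
Sellers' marginal cost at Q' = 167.5: 3.4 + 0.04·167.5 = 10.1.
ΔQ = 241.25 − 167.5 = 73.75; wedge = 16 − 10.1 = 5.9.
Deadweight loss = ½ × 73.75 × 5.9 = $217.56.

$217.56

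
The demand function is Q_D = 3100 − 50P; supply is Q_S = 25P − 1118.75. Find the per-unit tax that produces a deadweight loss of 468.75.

7.5

In inverse form: demand P = 62 − 0.02Q, supply P = 44.75 + 0.04Q.
Competitive equilibrium: 62 − 0.02Q = 44.75 + 0.04Q → Q* = 287.5, P* = 56.25.
A tax t gives ΔQ = t/0.06 and wedge t, so DWL = t²/0.12.
t²/0.12 = 468.75 → t² = 56.25 → t = 7.5.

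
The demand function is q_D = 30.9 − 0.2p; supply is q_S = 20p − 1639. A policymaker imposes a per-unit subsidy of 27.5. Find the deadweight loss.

In inverse form: demand p = 154.5 − 5q, supply p = 81.95 + 0.05q.
Competitive equilibrium: 154.5 − 5q = 81.95 + 0.05q → q* = 14.3663, p* = 82.6683.
The subsidy lowers effective supply by 27.5: p = 54.45 + 0.05q.
New quantity: 154.5 − 5q = 54.45 + 0.05q → q' = 19.8119.
Overproduction Δq = 19.8119 − 14.3663 = 5.4456; wedge = subsidy = 27.5.
Deadweight loss = ½ × 5.4456 × 27.5 = 74.88.

74.88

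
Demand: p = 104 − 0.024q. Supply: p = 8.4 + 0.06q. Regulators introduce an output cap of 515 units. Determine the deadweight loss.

16306.40

Competitive equilibrium: 104 − 0.024q = 8.4 + 0.06q → q* = 1138.0952, p* = 76.6857.
At q = 515: demand price = 104 − 0.024·515 = 91.64; supply price = 8.4 + 0.06·515 = 39.3.
Δq = 1138.0952 − 515 = 623.0952; wedge = 91.64 − 39.3 = 52.34.
DWL = ½ × 623.0952 × 52.34 = 16306.40.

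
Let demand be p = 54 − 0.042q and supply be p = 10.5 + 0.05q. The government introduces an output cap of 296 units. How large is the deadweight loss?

Competitive equilibrium: 54 − 0.042q = 10.5 + 0.05q → q* = 472.8261, p* = 34.1413.
At q = 296: demand price = 54 − 0.042·296 = 41.568; supply price = 10.5 + 0.05·296 = 25.3.
Δq = 472.8261 − 296 = 176.8261; wedge = 41.568 − 25.3 = 16.268.
DWL = ½ × 176.8261 × 16.268 = 1438.30.

1438.30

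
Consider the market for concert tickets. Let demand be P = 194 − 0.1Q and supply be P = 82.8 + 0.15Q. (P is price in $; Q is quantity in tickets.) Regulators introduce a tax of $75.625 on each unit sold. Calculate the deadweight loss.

$11438.28

Competitive equilibrium: 194 − 0.1Q = 82.8 + 0.15Q → Q* = 444.8, P* = 149.52.
With the tax, the buyer price exceeds the seller price by 75.625: (194 − 0.1Q) − (82.8 + 0.15Q) = 75.625 → Q' = 142.3.
ΔQ = 444.8 − 142.3 = 302.5; the wedge equals the tax, 75.625.
The triangle = ½ × 302.5 × 75.625 = $11438.28.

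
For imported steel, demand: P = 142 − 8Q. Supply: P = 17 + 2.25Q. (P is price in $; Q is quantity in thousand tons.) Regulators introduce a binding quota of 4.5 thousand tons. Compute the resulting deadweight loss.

Competitive equilibrium: 142 − 8Q = 17 + 2.25Q → Q* = 12.1951, P* = 44.439.
At Q = 4.5: demand price = 142 − 8·4.5 = 106; supply price = 17 + 2.25·4.5 = 27.125.
ΔQ = 12.1951 − 4.5 = 7.6951; wedge = 106 − 27.125 = 78.875.
Deadweight loss = ½ × 7.6951 × 78.875 = $303.48 thousand.

$303.48 thousand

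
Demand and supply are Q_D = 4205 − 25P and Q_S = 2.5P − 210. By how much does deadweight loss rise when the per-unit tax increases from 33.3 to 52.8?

1907.90

In inverse form: demand P = 168.2 − 0.04Q, supply P = 84 + 0.4Q.
Competitive equilibrium: 168.2 − 0.04Q = 84 + 0.4Q → Q* = 191.3636, P* = 160.5455.
For a per-unit tax t: ΔQ = t/0.44, so DWL = ½·t·(t/0.44) = t²/0.88.
At t = 33.3: DWL = 1260.102. At t = 52.8: DWL = 3168.
Increase = 3168 − 1260.102 = 1907.90.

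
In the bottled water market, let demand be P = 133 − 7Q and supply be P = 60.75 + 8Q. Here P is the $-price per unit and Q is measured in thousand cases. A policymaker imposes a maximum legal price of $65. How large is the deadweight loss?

$137.74 thousand

Competitive equilibrium: 133 − 7Q = 60.75 + 8Q → Q* = 4.81667, P* = 99.28333.
At the ceiling P = 65, quantity supplied = (65 − 60.75)/8 = 0.53125.
Willingness to pay at Q' = 0.53125: 133 − 7·0.53125 = 129.28125.
ΔQ = 4.81667 − 0.53125 = 4.28542; wedge = 129.28125 − 65 = 64.28125.
Deadweight loss = ½ × 4.28542 × 64.28125 = $137.74 thousand.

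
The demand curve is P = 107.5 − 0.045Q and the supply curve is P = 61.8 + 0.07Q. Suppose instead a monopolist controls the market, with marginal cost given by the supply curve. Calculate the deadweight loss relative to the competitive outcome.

718.27

Competitive equilibrium: 107.5 − 0.045Q = 61.8 + 0.07Q → Q* = 397.3913, P* = 89.6174.
Marginal revenue: MR = 107.5 − 0.09Q. Set MR = MC: 107.5 − 0.09Q = 61.8 + 0.07Q → Q_m = 285.625.
Price P_m = 107.5 − 0.045·285.625 = 94.6469; MC(Q_m) = 61.8 + 0.07·285.625 = 81.7938.
Competitive Q* = 397.3913, so ΔQ = 111.7663; wedge = 94.6469 − 81.7938 = 12.8531.
DWL = ½ × 111.7663 × 12.8531 = 718.27.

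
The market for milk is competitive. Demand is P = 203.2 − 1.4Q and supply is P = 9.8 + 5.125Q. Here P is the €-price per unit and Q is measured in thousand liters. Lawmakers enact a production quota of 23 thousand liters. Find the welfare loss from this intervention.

€143.84 thousand

Competitive equilibrium: 203.2 − 1.4Q = 9.8 + 5.125Q → Q* = 29.63985, P* = 161.70421.
At Q = 23: demand price = 203.2 − 1.4·23 = 171; supply price = 9.8 + 5.125·23 = 127.675.
ΔQ = 29.63985 − 23 = 6.63985; wedge = 171 − 127.675 = 43.325.
The triangle = ½ × 6.63985 × 43.325 = €143.84 thousand.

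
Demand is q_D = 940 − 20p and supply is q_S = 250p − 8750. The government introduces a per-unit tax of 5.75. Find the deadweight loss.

306.13

In inverse form: demand p = 47 − 0.05q, supply p = 35 + 0.004q.
Competitive equilibrium: 47 − 0.05q = 35 + 0.004q → q* = 222.2222, p* = 35.8889.
With the tax, the buyer price exceeds the seller price by 5.75: (47 − 0.05q) − (35 + 0.004q) = 5.75 → q' = 115.7407.
Δq = 222.2222 − 115.7407 = 106.4815; the wedge equals the tax, 5.75.
DWL = ½ × 106.4815 × 5.75 = 306.13.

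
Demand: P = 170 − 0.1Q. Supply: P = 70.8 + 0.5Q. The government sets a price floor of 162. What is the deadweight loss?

Competitive equilibrium: 170 − 0.1Q = 70.8 + 0.5Q → Q* = 165.3333, P* = 153.4667.
At the floor P = 162, quantity demanded = (170 − 162)/0.1 = 80.
Sellers' marginal cost at Q' = 80: 70.8 + 0.5·80 = 110.8.
ΔQ = 165.3333 − 80 = 85.3333; wedge = 162 − 110.8 = 51.2.
Deadweight loss = ½ × 85.3333 × 51.2 = 2184.53.

2184.53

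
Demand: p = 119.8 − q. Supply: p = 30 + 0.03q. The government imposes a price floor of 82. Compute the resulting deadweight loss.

1256

Competitive equilibrium: 119.8 − q = 30 + 0.03q → q* = 87.1845, p* = 32.6155.
At the floor p = 82, quantity demanded = (119.8 − 82)/1 = 37.8.
Sellers' marginal cost at q' = 37.8: 30 + 0.03·37.8 = 31.134.
Δq = 87.1845 − 37.8 = 49.3845; wedge = 82 − 31.134 = 50.866.
DWL = ½ × 49.3845 × 50.866 = 1256.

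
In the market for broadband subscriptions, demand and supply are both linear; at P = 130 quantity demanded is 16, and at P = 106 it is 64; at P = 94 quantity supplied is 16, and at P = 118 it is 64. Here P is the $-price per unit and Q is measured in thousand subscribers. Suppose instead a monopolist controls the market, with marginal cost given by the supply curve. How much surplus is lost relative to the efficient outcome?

Demand slope = (106 − 130)/(64 − 16) = −0.5, so P = 138 − 0.5Q.
Supply slope = (118 − 94)/(64 − 16) = 0.5, so P = 86 + 0.5Q.
Competitive equilibrium: 138 − 0.5Q = 86 + 0.5Q → Q* = 52, P* = 112.
Marginal revenue: MR = 138 − Q. Set MR = MC: 138 − Q = 86 + 0.5Q → Q_m = 34.6667.
Price P_m = 138 − 0.5·34.6667 = 120.6667; MC(Q_m) = 86 + 0.5·34.6667 = 103.3334.
Competitive Q* = 52, so ΔQ = 17.3333; wedge = 120.6667 − 103.3334 = 17.3333.
The triangle = ½ × 17.3333 × 17.3333 = $150.22 thousand.

$150.22 thousand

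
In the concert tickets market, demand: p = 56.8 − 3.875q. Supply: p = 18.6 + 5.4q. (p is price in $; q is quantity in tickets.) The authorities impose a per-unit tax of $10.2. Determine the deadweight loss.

Competitive equilibrium: 56.8 − 3.875q = 18.6 + 5.4q → q* = 4.1186, p* = 40.8404.
With the tax, the buyer price exceeds the seller price by 10.2: (56.8 − 3.875q) − (18.6 + 5.4q) = 10.2 → q' = 3.0189.
Δq = 4.1186 − 3.0189 = 1.0997; the wedge equals the tax, 10.2.
DWL = ½ × 1.0997 × 10.2 = $5.61.

$5.61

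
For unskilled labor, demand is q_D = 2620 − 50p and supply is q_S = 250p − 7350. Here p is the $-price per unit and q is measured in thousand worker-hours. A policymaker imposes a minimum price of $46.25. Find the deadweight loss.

$5083.01 thousand

In inverse form: demand p = 52.4 − 0.02q, supply p = 29.4 + 0.004q.
Competitive equilibrium: 52.4 − 0.02q = 29.4 + 0.004q → q* = 958.3333, p* = 33.2333.
At the floor p = 46.25, quantity demanded = (52.4 − 46.25)/0.02 = 307.5.
Sellers' marginal cost at q' = 307.5: 29.4 + 0.004·307.5 = 30.63.
Δq = 958.3333 − 307.5 = 650.8333; wedge = 46.25 − 30.63 = 15.62.
Deadweight loss = ½ × 650.8333 × 15.62 = $5083.01 thousand.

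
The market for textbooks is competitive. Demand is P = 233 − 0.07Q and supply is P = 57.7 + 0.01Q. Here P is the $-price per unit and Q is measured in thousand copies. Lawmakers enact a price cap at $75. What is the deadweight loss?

Competitive equilibrium: 233 − 0.07Q = 57.7 + 0.01Q → Q* = 2191.25, P* = 79.6125.
At the ceiling P = 75, quantity supplied = (75 − 57.7)/0.01 = 1730.
Willingness to pay at Q' = 1730: 233 − 0.07·1730 = 111.9.
ΔQ = 2191.25 − 1730 = 461.25; wedge = 111.9 − 75 = 36.9.
Welfare loss = ½ × 461.25 × 36.9 = $8510.06 thousand.

$8510.06 thousand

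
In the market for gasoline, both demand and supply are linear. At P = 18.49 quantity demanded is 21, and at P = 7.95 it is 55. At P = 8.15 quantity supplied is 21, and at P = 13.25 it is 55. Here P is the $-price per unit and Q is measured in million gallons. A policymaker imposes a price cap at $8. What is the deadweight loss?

Demand slope = (7.95 − 18.49)/(55 − 21) = −0.31, so P = 25 − 0.31Q.
Supply slope = (13.25 − 8.15)/(55 − 21) = 0.15, so P = 5 + 0.15Q.
Competitive equilibrium: 25 − 0.31Q = 5 + 0.15Q → Q* = 43.4783, P* = 11.5217.
At the ceiling P = 8, quantity supplied = (8 − 5)/0.15 = 20.
Willingness to pay at Q' = 20: 25 − 0.31·20 = 18.8.
ΔQ = 43.4783 − 20 = 23.4783; wedge = 18.8 − 8 = 10.8.
Deadweight loss = ½ × 23.4783 × 10.8 = $126.78 million.

$126.78 million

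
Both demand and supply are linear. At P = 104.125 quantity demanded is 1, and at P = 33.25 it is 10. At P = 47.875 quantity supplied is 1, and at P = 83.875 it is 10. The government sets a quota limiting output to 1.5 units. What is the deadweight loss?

Demand slope = (33.25 − 104.125)/(10 − 1) = −7.875, so P = 112 − 7.875Q.
Supply slope = (83.875 − 47.875)/(10 − 1) = 4, so P = 43.875 + 4Q.
Competitive equilibrium: 112 − 7.875Q = 43.875 + 4Q → Q* = 5.7368, P* = 66.8224.
At Q = 1.5: demand price = 112 − 7.875·1.5 = 100.1875; supply price = 43.875 + 4·1.5 = 49.875.
ΔQ = 5.7368 − 1.5 = 4.2368; wedge = 100.1875 − 49.875 = 50.3125.
Welfare loss = ½ × 4.2368 × 50.3125 = 106.58.

106.58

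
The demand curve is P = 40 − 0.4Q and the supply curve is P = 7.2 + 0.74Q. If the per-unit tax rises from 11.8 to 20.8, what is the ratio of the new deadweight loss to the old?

3.107

Competitive equilibrium: 40 − 0.4Q = 7.2 + 0.74Q → Q* = 28.7719, P* = 28.4912.
For a per-unit tax t: ΔQ = t/1.14, so DWL = ½·t·(t/1.14) = t²/2.28.
At t = 11.8: DWL = 61.070. At t = 20.8: DWL = 189.754.
Ratio = (20.8/11.8)² = 3.107.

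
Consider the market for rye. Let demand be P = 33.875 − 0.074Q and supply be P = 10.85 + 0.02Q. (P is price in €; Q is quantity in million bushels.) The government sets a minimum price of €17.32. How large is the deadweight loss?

€21.18 million

Competitive equilibrium: 33.875 − 0.074Q = 10.85 + 0.02Q → Q* = 244.9468, P* = 15.7489.
At the floor P = 17.32, quantity demanded = (33.875 − 17.32)/0.074 = 223.7162.
Sellers' marginal cost at Q' = 223.7162: 10.85 + 0.02·223.7162 = 15.3243.
ΔQ = 244.9468 − 223.7162 = 21.2306; wedge = 17.32 − 15.3243 = 1.9957.
Welfare loss = ½ × 21.2306 × 1.9957 = €21.18 million.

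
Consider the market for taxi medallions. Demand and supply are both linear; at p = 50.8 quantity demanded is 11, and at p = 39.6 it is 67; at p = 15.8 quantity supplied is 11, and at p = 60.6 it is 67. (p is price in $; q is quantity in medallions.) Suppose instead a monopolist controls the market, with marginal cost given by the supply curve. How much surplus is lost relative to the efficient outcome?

Demand slope = (39.6 − 50.8)/(67 − 11) = −0.2, so p = 53 − 0.2q.
Supply slope = (60.6 − 15.8)/(67 − 11) = 0.8, so p = 7 + 0.8q.
Competitive equilibrium: 53 − 0.2q = 7 + 0.8q → q* = 46, p* = 43.8.
Marginal revenue: MR = 53 − 0.4q. Set MR = MC: 53 − 0.4q = 7 + 0.8q → q_m = 38.3333.
Price p_m = 53 − 0.2·38.3333 = 45.3333; MC(q_m) = 7 + 0.8·38.3333 = 37.6666.
Competitive q* = 46, so Δq = 7.6667; wedge = 45.3333 − 37.6666 = 7.6667.
The triangle = ½ × 7.6667 × 7.6667 = $29.39.

$29.39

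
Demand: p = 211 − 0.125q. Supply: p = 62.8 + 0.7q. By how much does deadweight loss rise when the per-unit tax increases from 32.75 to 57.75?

1371.21

Competitive equilibrium: 211 − 0.125q = 62.8 + 0.7q → q* = 179.6364, p* = 188.5455.
For a per-unit tax t: Δq = t/0.825, so DWL = ½·t·(t/0.825) = t²/1.65.
At t = 32.75: DWL = 650.038. At t = 57.75: DWL = 2021.25.
Increase = 2021.25 − 650.038 = 1371.21.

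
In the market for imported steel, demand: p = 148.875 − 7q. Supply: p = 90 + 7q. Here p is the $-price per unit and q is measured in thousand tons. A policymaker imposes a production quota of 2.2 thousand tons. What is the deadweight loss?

$28.15 thousand

Competitive equilibrium: 148.875 − 7q = 90 + 7q → q* = 4.2054, p* = 119.4375.
At q = 2.2: demand price = 148.875 − 7·2.2 = 133.475; supply price = 90 + 7·2.2 = 105.4.
Δq = 4.2054 − 2.2 = 2.0054; wedge = 133.475 − 105.4 = 28.075.
DWL = ½ × 2.0054 × 28.075 = $28.15 thousand.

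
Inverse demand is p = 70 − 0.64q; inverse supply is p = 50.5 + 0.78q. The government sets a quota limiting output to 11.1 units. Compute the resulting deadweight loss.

4.92

Competitive equilibrium: 70 − 0.64q = 50.5 + 0.78q → q* = 13.7324, p* = 61.2113.
At q = 11.1: demand price = 70 − 0.64·11.1 = 62.896; supply price = 50.5 + 0.78·11.1 = 59.158.
Δq = 13.7324 − 11.1 = 2.6324; wedge = 62.896 − 59.158 = 3.738.
The triangle = ½ × 2.6324 × 3.738 = 4.92.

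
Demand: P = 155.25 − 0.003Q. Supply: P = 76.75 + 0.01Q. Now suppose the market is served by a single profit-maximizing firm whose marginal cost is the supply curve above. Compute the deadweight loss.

Competitive equilibrium: 155.25 − 0.003Q = 76.75 + 0.01Q → Q* = 6038.46154, P* = 137.13462.
Marginal revenue: MR = 155.25 − 0.006Q. Set MR = MC: 155.25 − 0.006Q = 76.75 + 0.01Q → Q_m = 4906.25.
Price P_m = 155.25 − 0.003·4906.25 = 140.53125; MC(Q_m) = 76.75 + 0.01·4906.25 = 125.8125.
Competitive Q* = 6038.46154, so ΔQ = 1132.21154; wedge = 140.53125 − 125.8125 = 14.71875.
Welfare loss = ½ × 1132.21154 × 14.71875 = 8332.37.

8332.37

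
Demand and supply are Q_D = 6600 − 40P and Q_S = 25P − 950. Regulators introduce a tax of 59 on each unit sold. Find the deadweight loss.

26776.92

In inverse form: demand P = 165 − 0.025Q, supply P = 38 + 0.04Q.
Competitive equilibrium: 165 − 0.025Q = 38 + 0.04Q → Q* = 1953.84615, P* = 116.15385.
With the tax, the buyer price exceeds the seller price by 59: (165 − 0.025Q) − (38 + 0.04Q) = 59 → Q' = 1046.15385.
ΔQ = 1953.84615 − 1046.15385 = 907.6923; the wedge equals the tax, 59.
Deadweight loss = ½ × 907.6923 × 59 = 26776.92.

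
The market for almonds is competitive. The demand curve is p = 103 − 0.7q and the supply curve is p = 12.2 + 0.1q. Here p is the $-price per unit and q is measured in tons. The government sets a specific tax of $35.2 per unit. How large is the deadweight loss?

$774.40

Competitive equilibrium: 103 − 0.7q = 12.2 + 0.1q → q* = 113.5, p* = 23.55.
With the tax, the buyer price exceeds the seller price by 35.2: (103 − 0.7q) − (12.2 + 0.1q) = 35.2 → q' = 69.5.
Δq = 113.5 − 69.5 = 44; the wedge equals the tax, 35.2.
DWL = ½ × 44 × 35.2 = $774.40.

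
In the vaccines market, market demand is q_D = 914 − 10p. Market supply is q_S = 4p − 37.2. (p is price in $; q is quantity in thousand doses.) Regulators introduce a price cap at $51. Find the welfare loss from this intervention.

$803.77 thousand

In inverse form: demand p = 91.4 − 0.1q, supply p = 9.3 + 0.25q.
Competitive equilibrium: 91.4 − 0.1q = 9.3 + 0.25q → q* = 234.5714, p* = 67.9429.
At the ceiling p = 51, quantity supplied = (51 − 9.3)/0.25 = 166.8.
Willingness to pay at q' = 166.8: 91.4 − 0.1·166.8 = 74.72.
Δq = 234.5714 − 166.8 = 67.7714; wedge = 74.72 − 51 = 23.72.
The triangle = ½ × 67.7714 × 23.72 = $803.77 thousand.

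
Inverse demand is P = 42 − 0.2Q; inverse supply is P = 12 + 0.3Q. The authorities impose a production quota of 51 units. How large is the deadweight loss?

20.25

Competitive equilibrium: 42 − 0.2Q = 12 + 0.3Q → Q* = 60, P* = 30.
At Q = 51: demand price = 42 − 0.2·51 = 31.8; supply price = 12 + 0.3·51 = 27.3.
ΔQ = 60 − 51 = 9; wedge = 31.8 − 27.3 = 4.5.
Deadweight loss = ½ × 9 × 4.5 = 20.25.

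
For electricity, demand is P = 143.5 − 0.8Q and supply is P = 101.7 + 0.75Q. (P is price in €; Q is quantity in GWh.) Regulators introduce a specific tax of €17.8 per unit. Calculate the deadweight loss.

Competitive equilibrium: 143.5 − 0.8Q = 101.7 + 0.75Q → Q* = 26.9677, P* = 121.9258.
With the tax, the buyer price exceeds the seller price by 17.8: (143.5 − 0.8Q) − (101.7 + 0.75Q) = 17.8 → Q' = 15.4839.
ΔQ = 26.9677 − 15.4839 = 11.4838; the wedge equals the tax, 17.8.
Deadweight loss = ½ × 11.4838 × 17.8 = €102.21.

€102.21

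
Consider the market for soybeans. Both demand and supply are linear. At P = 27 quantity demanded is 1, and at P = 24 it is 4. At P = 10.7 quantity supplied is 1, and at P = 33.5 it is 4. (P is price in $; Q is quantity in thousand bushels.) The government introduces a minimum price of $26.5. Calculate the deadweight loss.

Demand slope = (24 − 27)/(4 − 1) = −1, so P = 28 − Q.
Supply slope = (33.5 − 10.7)/(4 − 1) = 7.6, so P = 3.1 + 7.6Q.
Competitive equilibrium: 28 − Q = 3.1 + 7.6Q → Q* = 2.8953, P* = 25.1047.
At the floor P = 26.5, quantity demanded = (28 − 26.5)/1 = 1.5.
Sellers' marginal cost at Q' = 1.5: 3.1 + 7.6·1.5 = 14.5.
ΔQ = 2.8953 − 1.5 = 1.3953; wedge = 26.5 − 14.5 = 12.
Welfare loss = ½ × 1.3953 × 12 = $8.37 thousand.

$8.37 thousand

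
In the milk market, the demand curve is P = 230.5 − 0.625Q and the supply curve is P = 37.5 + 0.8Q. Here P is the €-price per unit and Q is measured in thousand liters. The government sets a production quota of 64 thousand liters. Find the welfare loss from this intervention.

Competitive equilibrium: 230.5 − 0.625Q = 37.5 + 0.8Q → Q* = 135.4386, P* = 145.8509.
At Q = 64: demand price = 230.5 − 0.625·64 = 190.5; supply price = 37.5 + 0.8·64 = 88.7.
ΔQ = 135.4386 − 64 = 71.4386; wedge = 190.5 − 88.7 = 101.8.
Welfare loss = ½ × 71.4386 × 101.8 = €3636.22 thousand.

€3636.22 thousand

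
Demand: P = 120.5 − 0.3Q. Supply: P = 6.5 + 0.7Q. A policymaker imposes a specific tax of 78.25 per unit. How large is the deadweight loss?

Competitive equilibrium: 120.5 − 0.3Q = 6.5 + 0.7Q → Q* = 114, P* = 86.3.
With the tax, the buyer price exceeds the seller price by 78.25: (120.5 − 0.3Q) − (6.5 + 0.7Q) = 78.25 → Q' = 35.75.
ΔQ = 114 − 35.75 = 78.25; the wedge equals the tax, 78.25.
The triangle = ½ × 78.25 × 78.25 = 3061.53.

3061.53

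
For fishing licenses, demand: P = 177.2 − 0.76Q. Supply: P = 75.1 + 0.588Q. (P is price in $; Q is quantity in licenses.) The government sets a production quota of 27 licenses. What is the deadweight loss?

Competitive equilibrium: 177.2 − 0.76Q = 75.1 + 0.588Q → Q* = 75.7418, P* = 119.6362.
At Q = 27: demand price = 177.2 − 0.76·27 = 156.68; supply price = 75.1 + 0.588·27 = 90.976.
ΔQ = 75.7418 − 27 = 48.7418; wedge = 156.68 − 90.976 = 65.704.
Welfare loss = ½ × 48.7418 × 65.704 = $1601.27.

$1601.27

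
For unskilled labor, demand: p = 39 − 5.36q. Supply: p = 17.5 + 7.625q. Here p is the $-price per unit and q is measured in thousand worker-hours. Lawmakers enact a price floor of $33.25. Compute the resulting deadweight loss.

Competitive equilibrium: 39 − 5.36q = 17.5 + 7.625q → q* = 1.6558, p* = 30.1251.
At the floor p = 33.25, quantity demanded = (39 − 33.25)/5.36 = 1.0728.
Sellers' marginal cost at q' = 1.0728: 17.5 + 7.625·1.0728 = 25.6801.
Δq = 1.6558 − 1.0728 = 0.583; wedge = 33.25 − 25.6801 = 7.5699.
DWL = ½ × 0.583 × 7.5699 = $2.21 thousand.

$2.21 thousand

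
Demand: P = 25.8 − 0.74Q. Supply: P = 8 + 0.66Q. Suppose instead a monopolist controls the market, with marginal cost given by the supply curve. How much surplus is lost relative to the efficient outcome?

13.53

Competitive equilibrium: 25.8 − 0.74Q = 8 + 0.66Q → Q* = 12.7143, P* = 16.3914.
Marginal revenue: MR = 25.8 − 1.48Q. Set MR = MC: 25.8 − 1.48Q = 8 + 0.66Q → Q_m = 8.3178.
Price P_m = 25.8 − 0.74·8.3178 = 19.6448; MC(Q_m) = 8 + 0.66·8.3178 = 13.4897.
Competitive Q* = 12.7143, so ΔQ = 4.3965; wedge = 19.6448 − 13.4897 = 6.1551.
Deadweight loss = ½ × 4.3965 × 6.1551 = 13.53.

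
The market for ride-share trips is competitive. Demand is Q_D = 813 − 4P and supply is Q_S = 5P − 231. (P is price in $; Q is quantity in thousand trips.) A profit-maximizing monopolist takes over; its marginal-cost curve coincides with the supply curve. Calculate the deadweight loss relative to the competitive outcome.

In inverse form: demand P = 203.25 − 0.25Q, supply P = 46.2 + 0.2Q.
Competitive equilibrium: 203.25 − 0.25Q = 46.2 + 0.2Q → Q* = 349, P* = 116.
Marginal revenue: MR = 203.25 − 0.5Q. Set MR = MC: 203.25 − 0.5Q = 46.2 + 0.2Q → Q_m = 224.35714.
Price P_m = 203.25 − 0.25·224.35714 = 147.16072; MC(Q_m) = 46.2 + 0.2·224.35714 = 91.07143.
Competitive Q* = 349, so ΔQ = 124.64286; wedge = 147.16072 − 91.07143 = 56.08929.
Deadweight loss = ½ × 124.64286 × 56.08929 = $3495.56 thousand.

$3495.56 thousand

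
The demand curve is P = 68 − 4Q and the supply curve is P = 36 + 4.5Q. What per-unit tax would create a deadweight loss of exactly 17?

17

Competitive equilibrium: 68 − 4Q = 36 + 4.5Q → Q* = 3.7647, P* = 52.9412.
A tax t gives ΔQ = t/8.5 and wedge t, so DWL = t²/17.
t²/17 = 17 → t² = 289 → t = 17.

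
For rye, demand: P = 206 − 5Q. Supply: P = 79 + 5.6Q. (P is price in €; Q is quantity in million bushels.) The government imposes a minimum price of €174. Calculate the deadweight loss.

Competitive equilibrium: 206 − 5Q = 79 + 5.6Q → Q* = 11.9811, P* = 146.0943.
At the floor P = 174, quantity demanded = (206 − 174)/5 = 6.4.
Sellers' marginal cost at Q' = 6.4: 79 + 5.6·6.4 = 114.84.
ΔQ = 11.9811 − 6.4 = 5.5811; wedge = 174 − 114.84 = 59.16.
Deadweight loss = ½ × 5.5811 × 59.16 = €165.09 million.

€165.09 million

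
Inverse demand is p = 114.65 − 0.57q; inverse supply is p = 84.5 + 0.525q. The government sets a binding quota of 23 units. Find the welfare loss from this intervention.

Competitive equilibrium: 114.65 − 0.57q = 84.5 + 0.525q → q* = 27.5342, p* = 98.9555.
At q = 23: demand price = 114.65 − 0.57·23 = 101.54; supply price = 84.5 + 0.525·23 = 96.575.
Δq = 27.5342 − 23 = 4.5342; wedge = 101.54 − 96.575 = 4.965.
DWL = ½ × 4.5342 × 4.965 = 11.26.

11.26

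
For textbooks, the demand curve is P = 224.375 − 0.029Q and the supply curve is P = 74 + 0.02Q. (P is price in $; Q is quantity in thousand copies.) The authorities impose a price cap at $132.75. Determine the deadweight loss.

$422.87 thousand

Competitive equilibrium: 224.375 − 0.029Q = 74 + 0.02Q → Q* = 3068.8776, P* = 135.3776.
At the ceiling P = 132.75, quantity supplied = (132.75 − 74)/0.02 = 2937.5.
Willingness to pay at Q' = 2937.5: 224.375 − 0.029·2937.5 = 139.1875.
ΔQ = 3068.8776 − 2937.5 = 131.3776; wedge = 139.1875 − 132.75 = 6.4375.
DWL = ½ × 131.3776 × 6.4375 = $422.87 thousand.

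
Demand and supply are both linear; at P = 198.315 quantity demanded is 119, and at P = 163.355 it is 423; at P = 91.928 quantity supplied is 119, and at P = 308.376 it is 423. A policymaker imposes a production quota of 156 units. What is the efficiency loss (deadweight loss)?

3472.68

Demand slope = (163.355 − 198.315)/(423 − 119) = −0.115, so P = 212 − 0.115Q.
Supply slope = (308.376 − 91.928)/(423 − 119) = 0.712, so P = 7.2 + 0.712Q.
Competitive equilibrium: 212 − 0.115Q = 7.2 + 0.712Q → Q* = 247.64208, P* = 183.52116.
At Q = 156: demand price = 212 − 0.115·156 = 194.06; supply price = 7.2 + 0.712·156 = 118.272.
ΔQ = 247.64208 − 156 = 91.64208; wedge = 194.06 − 118.272 = 75.788.
Deadweight loss = ½ × 91.64208 × 75.788 = 3472.68.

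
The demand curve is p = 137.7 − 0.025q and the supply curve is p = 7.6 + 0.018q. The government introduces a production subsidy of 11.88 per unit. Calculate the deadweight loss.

Competitive equilibrium: 137.7 − 0.025q = 7.6 + 0.018q → q* = 3025.5814, p* = 62.0605.
The subsidy lowers effective supply by 11.88: p = 0.018q − 4.28.
New quantity: 137.7 − 0.025q = 0.018q − 4.28 → q' = 3301.8605.
Overproduction Δq = 3301.8605 − 3025.5814 = 276.2791; wedge = subsidy = 11.88.
DWL = ½ × 276.2791 × 11.88 = 1641.10.

1641.10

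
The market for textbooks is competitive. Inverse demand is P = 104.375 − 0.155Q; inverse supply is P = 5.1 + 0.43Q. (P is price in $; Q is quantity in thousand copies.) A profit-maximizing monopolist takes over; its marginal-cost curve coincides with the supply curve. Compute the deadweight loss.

Competitive equilibrium: 104.375 − 0.155Q = 5.1 + 0.43Q → Q* = 169.7009, P* = 78.0714.
Marginal revenue: MR = 104.375 − 0.31Q. Set MR = MC: 104.375 − 0.31Q = 5.1 + 0.43Q → Q_m = 134.1554.
Price P_m = 104.375 − 0.155·134.1554 = 83.5809; MC(Q_m) = 5.1 + 0.43·134.1554 = 62.7868.
Competitive Q* = 169.7009, so ΔQ = 35.5455; wedge = 83.5809 − 62.7868 = 20.7941.
Welfare loss = ½ × 35.5455 × 20.7941 = $369.57 thousand.

$369.57 thousand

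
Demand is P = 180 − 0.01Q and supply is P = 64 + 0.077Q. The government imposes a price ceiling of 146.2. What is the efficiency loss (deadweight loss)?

3073.28

Competitive equilibrium: 180 − 0.01Q = 64 + 0.077Q → Q* = 1333.3333, P* = 166.6667.
At the ceiling P = 146.2, quantity supplied = (146.2 − 64)/0.077 = 1067.5325.
Willingness to pay at Q' = 1067.5325: 180 − 0.01·1067.5325 = 169.3247.
ΔQ = 1333.3333 − 1067.5325 = 265.8008; wedge = 169.3247 − 146.2 = 23.1247.
Deadweight loss = ½ × 265.8008 × 23.1247 = 3073.28.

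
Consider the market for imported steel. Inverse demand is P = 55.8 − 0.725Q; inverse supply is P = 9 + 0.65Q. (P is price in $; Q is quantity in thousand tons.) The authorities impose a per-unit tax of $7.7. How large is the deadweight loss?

Competitive equilibrium: 55.8 − 0.725Q = 9 + 0.65Q → Q* = 34.0364, P* = 31.1236.
With the tax, the buyer price exceeds the seller price by 7.7: (55.8 − 0.725Q) − (9 + 0.65Q) = 7.7 → Q' = 28.4364.
ΔQ = 34.0364 − 28.4364 = 5.6; the wedge equals the tax, 7.7.
The triangle = ½ × 5.6 × 7.7 = $21.56 thousand.

$21.56 thousand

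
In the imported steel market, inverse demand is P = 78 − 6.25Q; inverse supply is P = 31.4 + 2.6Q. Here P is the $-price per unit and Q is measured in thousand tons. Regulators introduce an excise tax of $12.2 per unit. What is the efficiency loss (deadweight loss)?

Competitive equilibrium: 78 − 6.25Q = 31.4 + 2.6Q → Q* = 5.2655, P* = 45.0904.
With the tax, the buyer price exceeds the seller price by 12.2: (78 − 6.25Q) − (31.4 + 2.6Q) = 12.2 → Q' = 3.887.
ΔQ = 5.2655 − 3.887 = 1.3785; the wedge equals the tax, 12.2.
The triangle = ½ × 1.3785 × 12.2 = $8.41 thousand.

$8.41 thousand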